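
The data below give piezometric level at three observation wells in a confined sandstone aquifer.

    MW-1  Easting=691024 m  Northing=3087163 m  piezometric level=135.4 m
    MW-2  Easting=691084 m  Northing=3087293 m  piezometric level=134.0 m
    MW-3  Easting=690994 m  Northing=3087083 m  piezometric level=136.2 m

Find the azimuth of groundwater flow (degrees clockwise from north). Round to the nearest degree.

053°

Three-point gradient (reference MW-1): Δ to MW-2 = (60, 130, -1.4), Δ to MW-3 = (-30, -80, +0.8).
∂h/∂x = -0.008889, ∂h/∂y = -0.006667 (det = -900).
Flow direction (−∇h) has components (+0.008889 E, +0.006667 N).
Azimuth = atan2(E, N) = atan2(+0.008889, +0.006667) = 53.1° ≈ 053°.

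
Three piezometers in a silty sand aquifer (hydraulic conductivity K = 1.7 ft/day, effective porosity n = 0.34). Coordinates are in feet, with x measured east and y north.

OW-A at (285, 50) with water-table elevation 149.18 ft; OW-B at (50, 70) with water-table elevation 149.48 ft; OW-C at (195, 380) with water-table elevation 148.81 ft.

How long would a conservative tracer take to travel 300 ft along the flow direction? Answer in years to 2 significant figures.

80 years

Taking OW-A as reference: OW-B−OW-A = (-235, 20, +0.30); OW-C−OW-A = (-90, 330, -0.37).
Determinant of the coordinate differences = (-235)·330 − (-90)·20 = -75750.
∂h/∂x = [(+0.30)·330 − (-0.37)·20] / -75750 = -0.001405
∂h/∂y = [(-235)·(-0.37) − (-90)·(+0.30)] / -75750 = -0.001504
|∇h| = √(-0.001405² + -0.001504²) = 0.002058
Seepage velocity v = K·i/n = 1.7 × 0.002058 / 0.34 = 0.01029 ft/day.
t = 300 / 0.01029 = 2.915e+04 days = 79.8 years.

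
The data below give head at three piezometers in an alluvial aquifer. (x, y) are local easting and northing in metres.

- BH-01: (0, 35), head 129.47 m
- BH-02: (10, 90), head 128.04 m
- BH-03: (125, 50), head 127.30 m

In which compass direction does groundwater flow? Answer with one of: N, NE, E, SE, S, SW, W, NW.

NE

With h = a·x + b·y + c and BH-01 as origin, the differences give:
  10·a + 55·b = -1.43
  125·a + 15·b = -2.17
Eliminate b (×15 and ×55, subtract): -6725·a = 97.900 → a = ∂h/∂x = -0.01456
Back-substitute: b = ∂h/∂y = -0.02335.
Flow = −∇h = (+0.01456 east, +0.02335 north), which points northeast.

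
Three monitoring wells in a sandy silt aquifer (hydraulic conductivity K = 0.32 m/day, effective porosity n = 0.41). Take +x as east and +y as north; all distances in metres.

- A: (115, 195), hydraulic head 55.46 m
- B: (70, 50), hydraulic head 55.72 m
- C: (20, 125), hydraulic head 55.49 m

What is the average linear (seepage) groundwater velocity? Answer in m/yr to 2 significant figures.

0.73 m/yr

Differences from A: to B (Δx, Δy, Δh) = (-45, -145, +0.26); to C = (-95, -70, +0.03).
Solve a·Δx + b·Δy = Δh: det = (-45)·(-70) − (-95)·(-145) = -10625.
∂h/∂x = [(+0.26)·(-70) − (+0.03)·(-145)] / -10625 = +0.001304
∂h/∂y = [(-45)·(+0.03) − (-95)·(+0.26)] / -10625 = -0.002198
|∇h| = √(0.001304² + -0.002198²) = 0.002556
Seepage velocity v = K·i/n = 0.32 × 0.002556 / 0.41 = 0.001995 m/day = 0.7287 m/yr.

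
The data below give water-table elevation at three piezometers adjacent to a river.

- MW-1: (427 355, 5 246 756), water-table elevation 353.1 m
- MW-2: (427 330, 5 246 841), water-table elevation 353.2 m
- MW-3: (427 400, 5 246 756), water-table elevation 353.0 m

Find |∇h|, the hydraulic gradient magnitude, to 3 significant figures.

0.00228

Differences from MW-1: to MW-2 (Δx, Δy, Δh) = (-25, 85, +0.1); to MW-3 = (45, 0, -0.1).
Solve a·Δx + b·Δy = Δh: det = (-25)·0 − 45·85 = -3825.
∂h/∂x = [(+0.1)·0 − (-0.1)·85] / -3825 = -0.002222
∂h/∂y = [(-25)·(-0.1) − 45·(+0.1)] / -3825 = +0.0005229
|∇h| = √(-0.002222² + 0.0005229²) = 0.002283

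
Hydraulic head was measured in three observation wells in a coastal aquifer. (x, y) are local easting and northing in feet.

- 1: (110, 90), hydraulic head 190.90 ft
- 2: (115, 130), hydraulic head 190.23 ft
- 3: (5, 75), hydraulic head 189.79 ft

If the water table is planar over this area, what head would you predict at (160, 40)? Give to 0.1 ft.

Differences from 1: to 2 (Δx, Δy, Δh) = (5, 40, -0.67); to 3 = (-105, -15, -1.11).
Solve a·Δx + b·Δy = Δh: det = 5·(-15) − (-105)·40 = 4125.
∂h/∂x = [(-0.67)·(-15) − (-1.11)·40] / 4125 = +0.01320
∂h/∂y = [5·(-1.11) − (-105)·(-0.67)] / 4125 = -0.01840
h(160, 40) = 190.90 + (+0.01320)·(50) + (-0.01840)·(-50) = 190.90 +0.660 +0.920 = 192.480 ft.

192.5 ft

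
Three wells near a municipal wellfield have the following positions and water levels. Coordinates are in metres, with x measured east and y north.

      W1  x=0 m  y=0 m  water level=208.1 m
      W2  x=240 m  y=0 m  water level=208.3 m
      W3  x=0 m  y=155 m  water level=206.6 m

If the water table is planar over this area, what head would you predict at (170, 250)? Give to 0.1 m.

205.8 m

∂h/∂x = (208.3 − 208.1) / (240 − 0) = +0.0008333
∂h/∂y = (206.6 − 208.1) / (155 − 0) = -0.009677
h(170, 250) = 208.1 + (+0.0008333)·(170) + (-0.009677)·(250) = 208.1 +0.142 -2.419 = 205.822 m.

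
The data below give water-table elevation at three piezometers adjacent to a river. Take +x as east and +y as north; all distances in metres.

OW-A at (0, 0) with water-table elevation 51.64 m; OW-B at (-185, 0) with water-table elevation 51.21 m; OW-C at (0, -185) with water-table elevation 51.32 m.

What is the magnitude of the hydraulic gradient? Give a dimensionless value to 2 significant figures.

∂h/∂x = (51.21 − 51.64) / (-185 − 0) = +0.002324
∂h/∂y = (51.32 − 51.64) / (-185 − 0) = +0.001730
|∇h| = √(0.002324² + 0.001730²) = 0.002897

0.0029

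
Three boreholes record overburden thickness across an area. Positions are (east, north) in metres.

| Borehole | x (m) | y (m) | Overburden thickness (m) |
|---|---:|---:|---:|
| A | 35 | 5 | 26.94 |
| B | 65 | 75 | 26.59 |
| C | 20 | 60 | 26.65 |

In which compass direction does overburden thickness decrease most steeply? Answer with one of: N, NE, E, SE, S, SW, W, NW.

With d = a·x + b·y + c and A as origin, the differences give:
  30·a + 70·b = -0.35
  (-15)·a + 55·b = -0.29
Eliminate b (×55 and ×70, subtract): 2700·a = 1.050 → a = ∂d/∂x = +0.0003889
Back-substitute: b = ∂d/∂y = -0.005167.
Steepest decrease is along −∇f = (-0.0003889 E, +0.005167 N) → north.

N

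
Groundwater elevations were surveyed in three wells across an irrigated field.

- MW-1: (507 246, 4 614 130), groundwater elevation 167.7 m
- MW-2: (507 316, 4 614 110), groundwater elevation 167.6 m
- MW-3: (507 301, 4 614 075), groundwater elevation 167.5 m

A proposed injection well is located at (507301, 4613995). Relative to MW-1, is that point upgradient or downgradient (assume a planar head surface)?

downgradient

Three-point gradient (reference MW-1): Δ to MW-2 = (70, -20, -0.1), Δ to MW-3 = (55, -55, -0.2).
∂h/∂x = -0.0005455, ∂h/∂y = +0.003091 (det = -2750).
Head at (507301, 4613995) = 167.7 + (-0.0005455)·(55) + (+0.003091)·(-135) = 167.25 m.
That is lower than the 167.7 m at MW-1, so the point is downgradient.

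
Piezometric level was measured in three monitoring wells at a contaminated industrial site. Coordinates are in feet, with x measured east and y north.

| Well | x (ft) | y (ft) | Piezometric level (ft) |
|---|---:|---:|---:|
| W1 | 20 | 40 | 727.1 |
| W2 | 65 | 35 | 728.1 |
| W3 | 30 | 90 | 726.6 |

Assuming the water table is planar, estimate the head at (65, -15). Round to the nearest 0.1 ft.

Differences from W1: to W2 (Δx, Δy, Δh) = (45, -5, +1.0); to W3 = (10, 50, -0.5).
Solve a·Δx + b·Δy = Δh: det = 45·50 − 10·(-5) = 2300.
∂h/∂x = [(+1.0)·50 − (-0.5)·(-5)] / 2300 = +0.02065
∂h/∂y = [45·(-0.5) − 10·(+1.0)] / 2300 = -0.01413
h(65, -15) = 727.1 + (+0.02065)·(45) + (-0.01413)·(-55) = 727.1 +0.929 +0.777 = 728.807 ft.

728.8 ft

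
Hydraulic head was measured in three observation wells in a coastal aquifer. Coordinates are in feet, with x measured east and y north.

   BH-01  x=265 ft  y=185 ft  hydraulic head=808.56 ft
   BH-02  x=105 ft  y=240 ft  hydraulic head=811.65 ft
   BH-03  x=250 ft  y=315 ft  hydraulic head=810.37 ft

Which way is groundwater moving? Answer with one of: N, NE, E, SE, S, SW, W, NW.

SE

With h = a·x + b·y + c and BH-01 as origin, the differences give:
  (-160)·a + 55·b = +3.09
  (-15)·a + 130·b = +1.81
Eliminate b (×130 and ×55, subtract): -19975·a = 302.150 → a = ∂h/∂x = -0.01513
Back-substitute: b = ∂h/∂y = +0.01218.
Flow = −∇h = (+0.01513 east, -0.01218 north), which points southeast.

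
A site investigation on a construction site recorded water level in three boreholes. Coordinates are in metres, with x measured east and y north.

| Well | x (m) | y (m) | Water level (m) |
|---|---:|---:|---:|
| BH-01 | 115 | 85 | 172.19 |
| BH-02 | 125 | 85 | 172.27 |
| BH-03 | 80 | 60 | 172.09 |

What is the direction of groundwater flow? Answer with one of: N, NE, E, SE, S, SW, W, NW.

Taking BH-01 as reference: BH-02−BH-01 = (10, 0, +0.08); BH-03−BH-01 = (-35, -25, -0.10).
Determinant of the coordinate differences = 10·(-25) − (-35)·0 = -250.
∂h/∂x = [(+0.08)·(-25) − (-0.10)·0] / -250 = +0.008000
∂h/∂y = [10·(-0.10) − (-35)·(+0.08)] / -250 = -0.007200
Flow = −∇h = (-0.008000 east, +0.007200 north), which points northwest.

NW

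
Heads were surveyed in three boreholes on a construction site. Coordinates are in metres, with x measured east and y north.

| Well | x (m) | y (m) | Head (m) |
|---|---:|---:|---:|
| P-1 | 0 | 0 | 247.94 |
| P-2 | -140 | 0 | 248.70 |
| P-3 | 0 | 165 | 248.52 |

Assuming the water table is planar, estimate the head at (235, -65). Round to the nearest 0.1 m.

∂h/∂x = (248.70 − 247.94) / (-140 − 0) = -0.005429
∂h/∂y = (248.52 − 247.94) / (165 − 0) = +0.003515
h(235, -65) = 247.94 + (-0.005429)·(235) + (+0.003515)·(-65) = 247.94 -1.276 -0.228 = 246.436 m.

246.4 m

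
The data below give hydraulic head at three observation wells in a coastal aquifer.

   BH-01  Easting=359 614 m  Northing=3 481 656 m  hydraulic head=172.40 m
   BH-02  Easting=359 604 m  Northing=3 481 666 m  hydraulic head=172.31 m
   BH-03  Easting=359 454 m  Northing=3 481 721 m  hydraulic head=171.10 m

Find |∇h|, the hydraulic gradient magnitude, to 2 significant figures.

0.0077

Taking BH-01 as reference: BH-02−BH-01 = (-10, 10, -0.09); BH-03−BH-01 = (-160, 65, -1.30).
Solve a·Δx + b·Δy = Δh: det = (-10)·65 − (-160)·10 = 950.
∂h/∂x = [(-0.09)·65 − (-1.30)·10] / 950 = +0.007526
∂h/∂y = [(-10)·(-1.30) − (-160)·(-0.09)] / 950 = -0.001474
|∇h| = √(0.007526² + -0.001474²) = 0.007669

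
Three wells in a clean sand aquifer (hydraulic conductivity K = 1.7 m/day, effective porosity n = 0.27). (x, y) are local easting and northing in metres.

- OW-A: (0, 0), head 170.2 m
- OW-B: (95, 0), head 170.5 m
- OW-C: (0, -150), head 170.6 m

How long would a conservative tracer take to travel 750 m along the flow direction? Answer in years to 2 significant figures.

∂h/∂x = (170.5 − 170.2) / (95 − 0) = +0.003158
∂h/∂y = (170.6 − 170.2) / (-150 − 0) = -0.002667
|∇h| = √(0.003158² + -0.002667²) = 0.004134
Seepage velocity v = K·i/n = 1.7 × 0.004134 / 0.27 = 0.02603 m/day.
t = 750 / 0.02603 = 2.881e+04 days = 78.9 years.

79 years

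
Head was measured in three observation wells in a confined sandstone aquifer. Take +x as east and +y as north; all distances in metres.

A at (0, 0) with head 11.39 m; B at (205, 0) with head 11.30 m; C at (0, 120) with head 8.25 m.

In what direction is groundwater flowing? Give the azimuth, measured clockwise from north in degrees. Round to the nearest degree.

001°

∂h/∂x = (11.30 − 11.39) / (205 − 0) = -0.0004390
∂h/∂y = (8.25 − 11.39) / (120 − 0) = -0.02617
Flow direction (−∇h) has components (+0.0004390 E, +0.02617 N).
Azimuth = atan2(E, N) = atan2(+0.0004390, +0.02617) = 1.0° ≈ 001°.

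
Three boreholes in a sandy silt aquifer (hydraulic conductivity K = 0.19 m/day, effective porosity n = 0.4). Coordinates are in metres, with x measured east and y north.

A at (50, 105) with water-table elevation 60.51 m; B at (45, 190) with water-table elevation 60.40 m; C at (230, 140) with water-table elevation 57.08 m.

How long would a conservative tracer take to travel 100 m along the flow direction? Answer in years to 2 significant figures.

31 years

Three-point gradient (reference A): Δ to B = (-5, 85, -0.11), Δ to C = (180, 35, -3.43).
∂h/∂x = -0.01859, ∂h/∂y = -0.002388 (det = -15475).
|∇h| = √(-0.01859² + -0.002388²) = 0.01874
Seepage velocity v = K·i/n = 0.19 × 0.01874 / 0.4 = 0.008901 m/day.
t = 100 / 0.008901 = 1.123e+04 days = 30.7 years.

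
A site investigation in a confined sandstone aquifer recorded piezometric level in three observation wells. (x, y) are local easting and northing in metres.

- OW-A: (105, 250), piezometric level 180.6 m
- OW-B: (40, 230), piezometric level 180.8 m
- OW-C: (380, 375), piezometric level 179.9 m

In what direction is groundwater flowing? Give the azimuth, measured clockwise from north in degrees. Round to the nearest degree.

131°

Three-point gradient (reference OW-A): Δ to OW-B = (-65, -20, +0.2), Δ to OW-C = (275, 125, -0.7).
∂h/∂x = -0.004190, ∂h/∂y = +0.003619 (det = -2625).
Flow direction (−∇h) has components (+0.004190 E, -0.003619 N).
Azimuth = atan2(E, N) = atan2(+0.004190, -0.003619) = 130.8° ≈ 131°.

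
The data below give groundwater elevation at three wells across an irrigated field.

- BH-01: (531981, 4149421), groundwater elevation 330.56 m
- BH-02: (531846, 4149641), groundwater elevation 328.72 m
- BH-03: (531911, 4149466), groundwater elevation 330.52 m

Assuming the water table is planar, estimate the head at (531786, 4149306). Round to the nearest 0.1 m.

Differences from BH-01: to BH-02 (Δx, Δy, Δh) = (-135, 220, -1.84); to BH-03 = (-70, 45, -0.04).
Determinant of the coordinate differences = (-135)·45 − (-70)·220 = 9325.
∂h/∂x = [(-1.84)·45 − (-0.04)·220] / 9325 = -0.007936
∂h/∂y = [(-135)·(-0.04) − (-70)·(-1.84)] / 9325 = -0.01323
h(531786, 4149306) = 330.56 + (-0.007936)·(-195) + (-0.01323)·(-115) = 330.56 +1.547 +1.522 = 333.629 m.

333.6 m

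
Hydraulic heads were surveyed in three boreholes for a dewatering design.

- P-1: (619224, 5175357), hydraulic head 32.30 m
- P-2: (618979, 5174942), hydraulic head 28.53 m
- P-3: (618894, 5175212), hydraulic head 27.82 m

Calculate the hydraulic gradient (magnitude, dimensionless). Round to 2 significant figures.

0.013

Three-point gradient (reference P-1): Δ to P-2 = (-245, -415, -3.77), Δ to P-3 = (-330, -145, -4.48).
∂h/∂x = +0.01294, ∂h/∂y = +0.001444 (det = -101425).
|∇h| = √(0.01294² + 0.001444²) = 0.01302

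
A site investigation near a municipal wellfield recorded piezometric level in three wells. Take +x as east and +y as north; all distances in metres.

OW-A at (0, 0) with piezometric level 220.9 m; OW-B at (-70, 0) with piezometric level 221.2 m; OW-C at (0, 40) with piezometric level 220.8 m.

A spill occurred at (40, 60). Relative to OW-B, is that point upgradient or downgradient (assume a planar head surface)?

∂h/∂x = (221.2 − 220.9) / (-70 − 0) = -0.004286
∂h/∂y = (220.8 − 220.9) / (40 − 0) = -0.002500
Head at (40, 60) = 220.9 + (-0.004286)·(40) + (-0.002500)·(60) = 220.58 m.
That is lower than the 221.2 m at OW-B, so the point is downgradient.

downgradient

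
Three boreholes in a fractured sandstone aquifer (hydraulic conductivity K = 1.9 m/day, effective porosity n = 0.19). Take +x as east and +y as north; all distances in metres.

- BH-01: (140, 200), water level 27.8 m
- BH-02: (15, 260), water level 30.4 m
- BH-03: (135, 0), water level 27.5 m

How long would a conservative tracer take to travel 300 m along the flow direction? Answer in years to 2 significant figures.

Differences from BH-01: to BH-02 (Δx, Δy, Δh) = (-125, 60, +2.6); to BH-03 = (-5, -200, -0.3).
Determinant of the coordinate differences = (-125)·(-200) − (-5)·60 = 25300.
∂h/∂x = [(+2.6)·(-200) − (-0.3)·60] / 25300 = -0.01984
∂h/∂y = [(-125)·(-0.3) − (-5)·(+2.6)] / 25300 = +0.001996
|∇h| = √(-0.01984² + 0.001996²) = 0.01994
Seepage velocity v = K·i/n = 1.9 × 0.01994 / 0.19 = 0.1994 m/day.
t = 300 / 0.1994 = 1505 days = 4.12 years.

4.1 years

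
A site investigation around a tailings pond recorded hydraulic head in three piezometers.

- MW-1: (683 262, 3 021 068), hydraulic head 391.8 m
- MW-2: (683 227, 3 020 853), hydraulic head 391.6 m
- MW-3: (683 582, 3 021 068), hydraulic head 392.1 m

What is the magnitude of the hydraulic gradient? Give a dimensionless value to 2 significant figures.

With h = a·x + b·y + c and MW-1 as origin, the differences give:
  (-35)·a + (-215)·b = -0.2
  320·a + 0·b = +0.3
Eliminate b (×0 and ×(-215), subtract): 68800·a = 64.50 → a = ∂h/∂x = +0.0009375
Back-substitute: b = ∂h/∂y = +0.0007776.
|∇h| = √(0.0009375² + 0.0007776²) = 0.001218

0.0012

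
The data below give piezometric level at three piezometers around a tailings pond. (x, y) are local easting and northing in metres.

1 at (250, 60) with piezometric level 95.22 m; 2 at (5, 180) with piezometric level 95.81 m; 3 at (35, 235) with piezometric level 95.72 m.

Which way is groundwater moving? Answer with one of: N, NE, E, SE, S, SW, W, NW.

With h = a·x + b·y + c and 1 as origin, the differences give:
  (-245)·a + 120·b = +0.59
  (-215)·a + 175·b = +0.50
Eliminate b (×175 and ×120, subtract): -17075·a = 43.250 → a = ∂h/∂x = -0.002533
Back-substitute: b = ∂h/∂y = -0.0002548.
Flow = −∇h = (+0.002533 east, +0.0002548 north), which points east.

E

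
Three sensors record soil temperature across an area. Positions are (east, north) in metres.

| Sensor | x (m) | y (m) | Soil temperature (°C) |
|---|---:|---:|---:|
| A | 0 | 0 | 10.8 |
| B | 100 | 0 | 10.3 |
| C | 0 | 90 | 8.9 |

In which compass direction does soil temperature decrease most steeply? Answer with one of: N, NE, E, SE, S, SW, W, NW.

∂T/∂x = (10.3 − 10.8) / (100 − 0) = -0.005000
∂T/∂y = (8.9 − 10.8) / (90 − 0) = -0.02111
Steepest decrease is along −∇f = (+0.005000 E, +0.02111 N) → north.

N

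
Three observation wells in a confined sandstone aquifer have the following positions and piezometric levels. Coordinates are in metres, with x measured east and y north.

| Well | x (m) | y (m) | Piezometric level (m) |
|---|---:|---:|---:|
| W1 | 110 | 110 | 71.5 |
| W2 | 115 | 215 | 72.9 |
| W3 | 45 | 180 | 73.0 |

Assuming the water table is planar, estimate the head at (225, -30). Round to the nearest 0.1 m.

68.6 m

With h = a·x + b·y + c and W1 as origin, the differences give:
  5·a + 105·b = +1.4
  (-65)·a + 70·b = +1.5
Eliminate b (×70 and ×105, subtract): 7175·a = -59.50 → a = ∂h/∂x = -0.008293
Back-substitute: b = ∂h/∂y = +0.01373.
h(225, -30) = 71.5 + (-0.008293)·(115) + (+0.01373)·(-140) = 71.5 -0.954 -1.922 = 68.624 m.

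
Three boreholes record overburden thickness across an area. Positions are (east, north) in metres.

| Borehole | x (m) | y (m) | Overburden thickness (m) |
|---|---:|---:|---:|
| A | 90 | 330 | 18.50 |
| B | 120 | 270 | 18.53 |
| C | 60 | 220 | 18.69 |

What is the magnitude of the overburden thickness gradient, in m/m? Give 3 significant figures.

0.00205 m/m

Differences from A: to B (Δx, Δy, Δh) = (30, -60, +0.03); to C = (-30, -110, +0.19).
Solve a·Δx + b·Δy = Δd: det = 30·(-110) − (-30)·(-60) = -5100.
∂d/∂x = [(+0.03)·(-110) − (+0.19)·(-60)] / -5100 = -0.001588
∂d/∂y = [30·(+0.19) − (-30)·(+0.03)] / -5100 = -0.001294
|∇f| = √(-0.001588² + -0.001294²) = 0.002048 m/m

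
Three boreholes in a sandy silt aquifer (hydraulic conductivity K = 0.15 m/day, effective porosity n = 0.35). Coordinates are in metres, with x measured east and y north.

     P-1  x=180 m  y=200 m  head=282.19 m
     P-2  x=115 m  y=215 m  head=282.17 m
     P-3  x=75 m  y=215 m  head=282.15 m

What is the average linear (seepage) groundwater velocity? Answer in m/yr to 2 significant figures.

0.15 m/yr

Taking P-1 as reference: P-2−P-1 = (-65, 15, -0.02); P-3−P-1 = (-105, 15, -0.04).
Solve a·Δx + b·Δy = Δh: det = (-65)·15 − (-105)·15 = 600.
∂h/∂x = [(-0.02)·15 − (-0.04)·15] / 600 = +0.0005000
∂h/∂y = [(-65)·(-0.04) − (-105)·(-0.02)] / 600 = +0.0008333
|∇h| = √(0.0005000² + 0.0008333²) = 0.0009718
Seepage velocity v = K·i/n = 0.15 × 0.0009718 / 0.35 = 0.0004165 m/day = 0.1521 m/yr.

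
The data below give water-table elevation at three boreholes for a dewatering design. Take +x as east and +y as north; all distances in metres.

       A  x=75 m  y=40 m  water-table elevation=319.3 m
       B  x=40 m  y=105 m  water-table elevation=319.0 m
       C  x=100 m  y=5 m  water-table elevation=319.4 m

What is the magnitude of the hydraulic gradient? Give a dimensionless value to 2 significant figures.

With h = a·x + b·y + c and A as origin, the differences give:
  (-35)·a + 65·b = -0.3
  25·a + (-35)·b = +0.1
Eliminate b (×(-35) and ×65, subtract): -400·a = 4.00 → a = ∂h/∂x = -0.01000
Back-substitute: b = ∂h/∂y = -0.01000.
|∇h| = √(-0.01000² + -0.01000²) = 0.01414

0.014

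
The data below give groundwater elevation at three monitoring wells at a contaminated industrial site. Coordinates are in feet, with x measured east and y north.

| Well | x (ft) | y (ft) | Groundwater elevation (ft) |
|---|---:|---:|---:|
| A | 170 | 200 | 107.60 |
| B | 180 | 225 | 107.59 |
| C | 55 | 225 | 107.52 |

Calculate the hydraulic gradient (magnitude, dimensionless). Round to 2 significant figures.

With h = a·x + b·y + c and A as origin, the differences give:
  10·a + 25·b = -0.01
  (-115)·a + 25·b = -0.08
Eliminate b (×25 and ×25, subtract): 3125·a = 1.750 → a = ∂h/∂x = +0.0005600
Back-substitute: b = ∂h/∂y = -0.0006240.
|∇h| = √(0.0005600² + -0.0006240²) = 0.0008384

0.00084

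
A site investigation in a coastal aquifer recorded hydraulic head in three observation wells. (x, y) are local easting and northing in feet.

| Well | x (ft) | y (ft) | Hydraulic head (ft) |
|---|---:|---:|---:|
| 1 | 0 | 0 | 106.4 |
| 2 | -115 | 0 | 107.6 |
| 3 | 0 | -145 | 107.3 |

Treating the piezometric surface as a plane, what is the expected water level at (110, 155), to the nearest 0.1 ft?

104.3 ft

∂h/∂x = (107.6 − 106.4) / (-115 − 0) = -0.01043
∂h/∂y = (107.3 − 106.4) / (-145 − 0) = -0.006207
h(110, 155) = 106.4 + (-0.01043)·(110) + (-0.006207)·(155) = 106.4 -1.148 -0.962 = 104.290 ft.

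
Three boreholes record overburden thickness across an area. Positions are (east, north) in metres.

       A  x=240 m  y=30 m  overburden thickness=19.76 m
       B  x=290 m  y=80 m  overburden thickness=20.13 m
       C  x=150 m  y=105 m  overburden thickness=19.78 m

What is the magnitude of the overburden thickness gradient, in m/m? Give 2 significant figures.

0.0053 m/m

Taking A as reference: B−A = (50, 50, +0.37); C−A = (-90, 75, +0.02).
Solve a·Δx + b·Δy = Δd: det = 50·75 − (-90)·50 = 8250.
∂d/∂x = [(+0.37)·75 − (+0.02)·50] / 8250 = +0.003242
∂d/∂y = [50·(+0.02) − (-90)·(+0.37)] / 8250 = +0.004158
|∇f| = √(0.003242² + 0.004158²) = 0.005273 m/m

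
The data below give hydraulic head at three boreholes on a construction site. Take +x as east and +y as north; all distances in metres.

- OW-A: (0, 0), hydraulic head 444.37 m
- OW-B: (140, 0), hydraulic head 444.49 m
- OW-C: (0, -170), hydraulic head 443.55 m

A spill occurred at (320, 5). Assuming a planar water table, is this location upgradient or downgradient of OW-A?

upgradient

∂h/∂x = (444.49 − 444.37) / (140 − 0) = +0.0008571
∂h/∂y = (443.55 − 444.37) / (-170 − 0) = +0.004824
Head at (320, 5) = 444.37 + (+0.0008571)·(320) + (+0.004824)·(5) = 444.67 m.
That is higher than the 444.37 m at OW-A, so the point is upgradient.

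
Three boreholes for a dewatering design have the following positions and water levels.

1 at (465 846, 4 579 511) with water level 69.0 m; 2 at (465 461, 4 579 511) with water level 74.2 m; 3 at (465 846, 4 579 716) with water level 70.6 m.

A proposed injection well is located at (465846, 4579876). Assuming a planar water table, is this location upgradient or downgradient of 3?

∂h/∂x = (74.2 − 69.0) / (465461 − 465846) = -0.01351
∂h/∂y = (70.6 − 69.0) / (4579716 − 4579511) = +0.007805
Head at (465846, 4579876) = 69.0 + (-0.01351)·(0) + (+0.007805)·(365) = 71.85 m.
That is higher than the 70.6 m at 3, so the point is upgradient.

upgradient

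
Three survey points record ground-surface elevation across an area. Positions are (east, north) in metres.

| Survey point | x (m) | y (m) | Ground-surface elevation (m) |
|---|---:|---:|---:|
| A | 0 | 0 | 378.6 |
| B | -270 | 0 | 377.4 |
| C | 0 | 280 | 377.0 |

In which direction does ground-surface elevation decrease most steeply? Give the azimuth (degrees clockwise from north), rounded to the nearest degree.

322°

∂z/∂x = (377.4 − 378.6) / (-270 − 0) = +0.004444
∂z/∂y = (377.0 − 378.6) / (280 − 0) = -0.005714
Steepest decrease is along −∇f: components (-0.004444 E, +0.005714 N).
Azimuth = atan2(-0.004444, +0.005714) = 322.1° ≈ 322°.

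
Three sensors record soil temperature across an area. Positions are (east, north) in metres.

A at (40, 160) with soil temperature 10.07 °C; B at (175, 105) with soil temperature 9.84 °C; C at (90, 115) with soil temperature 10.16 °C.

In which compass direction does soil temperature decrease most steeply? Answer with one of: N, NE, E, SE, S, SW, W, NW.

NE

Taking A as reference: B−A = (135, -55, -0.23); C−A = (50, -45, +0.09).
Solve a·Δx + b·Δy = ΔT: det = 135·(-45) − 50·(-55) = -3325.
∂T/∂x = [(-0.23)·(-45) − (+0.09)·(-55)] / -3325 = -0.004602
∂T/∂y = [135·(+0.09) − 50·(-0.23)] / -3325 = -0.007113
Steepest decrease is along −∇f = (+0.004602 E, +0.007113 N) → northeast.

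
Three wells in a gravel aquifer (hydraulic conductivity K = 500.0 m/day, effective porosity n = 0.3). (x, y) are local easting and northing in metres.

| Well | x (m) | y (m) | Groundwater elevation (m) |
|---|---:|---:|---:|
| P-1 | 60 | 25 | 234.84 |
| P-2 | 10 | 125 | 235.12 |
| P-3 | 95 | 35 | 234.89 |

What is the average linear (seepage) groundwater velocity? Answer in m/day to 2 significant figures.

5.2 m/day

Taking P-1 as reference: P-2−P-1 = (-50, 100, +0.28); P-3−P-1 = (35, 10, +0.05).
Solve a·Δx + b·Δy = Δh: det = (-50)·10 − 35·100 = -4000.
∂h/∂x = [(+0.28)·10 − (+0.05)·100] / -4000 = +0.0005500
∂h/∂y = [(-50)·(+0.05) − 35·(+0.28)] / -4000 = +0.003075
|∇h| = √(0.0005500² + 0.003075²) = 0.003124
Seepage velocity v = K·i/n = 500.0 × 0.003124 / 0.3 = 5.207 m/day.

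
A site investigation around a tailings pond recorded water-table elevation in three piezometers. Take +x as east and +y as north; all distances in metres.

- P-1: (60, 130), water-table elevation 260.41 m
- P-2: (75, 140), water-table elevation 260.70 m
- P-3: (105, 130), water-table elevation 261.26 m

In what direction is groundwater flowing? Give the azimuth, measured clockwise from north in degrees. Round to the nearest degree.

268°

With h = a·x + b·y + c and P-1 as origin, the differences give:
  15·a + 10·b = +0.29
  45·a + 0·b = +0.85
Eliminate b (×0 and ×10, subtract): -450·a = -8.500 → a = ∂h/∂x = +0.01889
Back-substitute: b = ∂h/∂y = +0.0006667.
Flow direction (−∇h) has components (-0.01889 E, -0.0006667 N).
Azimuth = atan2(E, N) = atan2(-0.01889, -0.0006667) = 268.0° ≈ 268°.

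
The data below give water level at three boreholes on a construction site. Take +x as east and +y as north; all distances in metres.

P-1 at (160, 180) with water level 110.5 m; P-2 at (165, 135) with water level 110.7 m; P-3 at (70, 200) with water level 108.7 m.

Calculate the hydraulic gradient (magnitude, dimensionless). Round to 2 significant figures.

0.020

With h = a·x + b·y + c and P-1 as origin, the differences give:
  5·a + (-45)·b = +0.2
  (-90)·a + 20·b = -1.8
Eliminate b (×20 and ×(-45), subtract): -3950·a = -77.00 → a = ∂h/∂x = +0.01949
Back-substitute: b = ∂h/∂y = -0.002278.
|∇h| = √(0.01949² + -0.002278²) = 0.01962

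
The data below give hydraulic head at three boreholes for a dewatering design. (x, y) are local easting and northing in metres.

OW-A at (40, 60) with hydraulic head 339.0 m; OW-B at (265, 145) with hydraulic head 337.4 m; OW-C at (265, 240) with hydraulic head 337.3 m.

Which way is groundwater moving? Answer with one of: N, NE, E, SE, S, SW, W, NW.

Differences from OW-A: to OW-B (Δx, Δy, Δh) = (225, 85, -1.6); to OW-C = (225, 180, -1.7).
Solve a·Δx + b·Δy = Δh: det = 225·180 − 225·85 = 21375.
∂h/∂x = [(-1.6)·180 − (-1.7)·85] / 21375 = -0.006713
∂h/∂y = [225·(-1.7) − 225·(-1.6)] / 21375 = -0.001053
Flow = −∇h = (+0.006713 east, +0.001053 north), which points east.

E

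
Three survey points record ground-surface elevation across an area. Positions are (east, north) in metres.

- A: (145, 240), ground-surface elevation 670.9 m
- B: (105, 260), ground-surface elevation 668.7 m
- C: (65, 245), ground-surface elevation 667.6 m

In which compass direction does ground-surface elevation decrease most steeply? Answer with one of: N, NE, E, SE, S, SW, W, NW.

Three-point gradient (reference A): Δ to B = (-40, 20, -2.2), Δ to C = (-80, 5, -3.3).
∂z/∂x = +0.03929, ∂z/∂y = -0.03143 (det = 1400).
Steepest decrease is along −∇f = (-0.03929 E, +0.03143 N) → northwest.

NW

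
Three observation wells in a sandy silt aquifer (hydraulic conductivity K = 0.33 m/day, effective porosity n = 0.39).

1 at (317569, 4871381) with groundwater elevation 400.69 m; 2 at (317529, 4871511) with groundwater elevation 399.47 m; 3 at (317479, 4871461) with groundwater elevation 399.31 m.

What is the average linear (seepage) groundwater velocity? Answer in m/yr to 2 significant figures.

Taking 1 as reference: 2−1 = (-40, 130, -1.22); 3−1 = (-90, 80, -1.38).
Solve a·Δx + b·Δy = Δh: det = (-40)·80 − (-90)·130 = 8500.
∂h/∂x = [(-1.22)·80 − (-1.38)·130] / 8500 = +0.009624
∂h/∂y = [(-40)·(-1.38) − (-90)·(-1.22)] / 8500 = -0.006424
|∇h| = √(0.009624² + -0.006424²) = 0.01157
Seepage velocity v = K·i/n = 0.33 × 0.01157 / 0.39 = 0.00979 m/day = 3.576 m/yr.

3.6 m/yr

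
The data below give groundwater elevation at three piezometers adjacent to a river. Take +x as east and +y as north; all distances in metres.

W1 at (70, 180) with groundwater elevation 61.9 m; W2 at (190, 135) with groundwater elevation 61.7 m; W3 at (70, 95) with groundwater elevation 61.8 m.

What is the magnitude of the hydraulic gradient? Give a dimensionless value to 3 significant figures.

Differences from W1: to W2 (Δx, Δy, Δh) = (120, -45, -0.2); to W3 = (0, -85, -0.1).
Determinant of the coordinate differences = 120·(-85) − 0·(-45) = -10200.
∂h/∂x = [(-0.2)·(-85) − (-0.1)·(-45)] / -10200 = -0.001225
∂h/∂y = [120·(-0.1) − 0·(-0.2)] / -10200 = +0.001176
|∇h| = √(-0.001225² + 0.001176²) = 0.001698

0.00170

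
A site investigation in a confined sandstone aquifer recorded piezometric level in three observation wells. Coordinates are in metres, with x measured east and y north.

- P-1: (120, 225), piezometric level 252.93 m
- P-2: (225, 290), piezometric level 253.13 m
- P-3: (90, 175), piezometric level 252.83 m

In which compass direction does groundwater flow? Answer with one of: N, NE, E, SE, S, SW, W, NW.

SW

Three-point gradient (reference P-1): Δ to P-2 = (105, 65, +0.20), Δ to P-3 = (-30, -50, -0.10).
∂h/∂x = +0.001061, ∂h/∂y = +0.001364 (det = -3300).
Flow = −∇h = (-0.001061 east, -0.001364 north), which points southwest.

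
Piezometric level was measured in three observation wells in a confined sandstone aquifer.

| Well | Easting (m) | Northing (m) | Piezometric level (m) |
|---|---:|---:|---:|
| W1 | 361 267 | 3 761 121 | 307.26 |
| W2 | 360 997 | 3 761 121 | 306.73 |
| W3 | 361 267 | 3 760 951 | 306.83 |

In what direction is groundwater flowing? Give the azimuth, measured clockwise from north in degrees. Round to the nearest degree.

218°

∂h/∂x = (306.73 − 307.26) / (360997 − 361267) = +0.001963
∂h/∂y = (306.83 − 307.26) / (3760951 − 3761121) = +0.002529
Flow direction (−∇h) has components (-0.001963 E, -0.002529 N).
Azimuth = atan2(E, N) = atan2(-0.001963, -0.002529) = 217.8° ≈ 218°.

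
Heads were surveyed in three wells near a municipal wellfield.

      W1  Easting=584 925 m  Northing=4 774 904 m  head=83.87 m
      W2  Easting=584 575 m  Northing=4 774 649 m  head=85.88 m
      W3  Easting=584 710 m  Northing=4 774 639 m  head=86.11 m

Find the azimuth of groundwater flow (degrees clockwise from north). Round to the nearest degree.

354°

Differences from W1: to W2 (Δx, Δy, Δh) = (-350, -255, +2.01); to W3 = (-215, -265, +2.24).
Determinant of the coordinate differences = (-350)·(-265) − (-215)·(-255) = 37925.
∂h/∂x = [(+2.01)·(-265) − (+2.24)·(-255)] / 37925 = +0.001016
∂h/∂y = [(-350)·(+2.24) − (-215)·(+2.01)] / 37925 = -0.009278
Flow direction (−∇h) has components (-0.001016 E, +0.009278 N).
Azimuth = atan2(E, N) = atan2(-0.001016, +0.009278) = 353.7° ≈ 354°.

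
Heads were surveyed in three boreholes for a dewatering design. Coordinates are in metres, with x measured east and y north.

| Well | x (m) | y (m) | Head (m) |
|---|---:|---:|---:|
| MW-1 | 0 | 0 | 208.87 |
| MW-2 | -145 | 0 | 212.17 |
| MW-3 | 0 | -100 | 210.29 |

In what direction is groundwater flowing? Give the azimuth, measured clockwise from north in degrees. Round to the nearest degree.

∂h/∂x = (212.17 − 208.87) / (-145 − 0) = -0.02276
∂h/∂y = (210.29 − 208.87) / (-100 − 0) = -0.01420
Flow direction (−∇h) has components (+0.02276 E, +0.01420 N).
Azimuth = atan2(E, N) = atan2(+0.02276, +0.01420) = 58.0° ≈ 058°.

058°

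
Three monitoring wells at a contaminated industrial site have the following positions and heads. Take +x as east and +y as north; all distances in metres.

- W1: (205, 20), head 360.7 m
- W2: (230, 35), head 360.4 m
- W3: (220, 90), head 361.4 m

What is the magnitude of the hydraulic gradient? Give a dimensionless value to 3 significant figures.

0.0252

With h = a·x + b·y + c and W1 as origin, the differences give:
  25·a + 15·b = -0.3
  15·a + 70·b = +0.7
Eliminate b (×70 and ×15, subtract): 1525·a = -31.50 → a = ∂h/∂x = -0.02066
Back-substitute: b = ∂h/∂y = +0.01443.
|∇h| = √(-0.02066² + 0.01443²) = 0.0252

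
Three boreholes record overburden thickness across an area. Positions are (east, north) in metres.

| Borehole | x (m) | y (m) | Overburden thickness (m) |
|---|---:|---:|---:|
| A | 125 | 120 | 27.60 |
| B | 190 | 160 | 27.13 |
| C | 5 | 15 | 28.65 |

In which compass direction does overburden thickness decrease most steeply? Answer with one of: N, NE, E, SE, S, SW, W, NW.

Taking A as reference: B−A = (65, 40, -0.47); C−A = (-120, -105, +1.05).
Solve a·Δx + b·Δy = Δd: det = 65·(-105) − (-120)·40 = -2025.
∂d/∂x = [(-0.47)·(-105) − (+1.05)·40] / -2025 = -0.003630
∂d/∂y = [65·(+1.05) − (-120)·(-0.47)] / -2025 = -0.005852
Steepest decrease is along −∇f = (+0.003630 E, +0.005852 N) → northeast.

NE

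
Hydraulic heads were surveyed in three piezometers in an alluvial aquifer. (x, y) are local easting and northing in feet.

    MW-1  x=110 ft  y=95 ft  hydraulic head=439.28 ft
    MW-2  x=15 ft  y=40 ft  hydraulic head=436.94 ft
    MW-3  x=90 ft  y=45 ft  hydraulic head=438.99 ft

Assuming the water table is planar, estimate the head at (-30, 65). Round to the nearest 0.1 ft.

Three-point gradient (reference MW-1): Δ to MW-2 = (-95, -55, -2.34), Δ to MW-3 = (-20, -50, -0.29).
∂h/∂x = +0.02768, ∂h/∂y = -0.005274 (det = 3650).
h(-30, 65) = 439.28 + (+0.02768)·(-140) + (-0.005274)·(-30) = 439.28 -3.876 +0.158 = 435.562 ft.

435.6 ft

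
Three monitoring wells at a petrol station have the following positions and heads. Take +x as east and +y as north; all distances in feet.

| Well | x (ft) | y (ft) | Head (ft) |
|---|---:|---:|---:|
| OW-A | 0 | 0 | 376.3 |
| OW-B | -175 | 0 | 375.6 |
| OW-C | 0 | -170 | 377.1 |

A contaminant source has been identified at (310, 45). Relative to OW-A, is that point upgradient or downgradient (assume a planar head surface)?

∂h/∂x = (375.6 − 376.3) / (-175 − 0) = +0.004000
∂h/∂y = (377.1 − 376.3) / (-170 − 0) = -0.004706
Head at (310, 45) = 376.3 + (+0.004000)·(310) + (-0.004706)·(45) = 377.33 ft.
That is higher than the 376.3 ft at OW-A, so the point is upgradient.

upgradient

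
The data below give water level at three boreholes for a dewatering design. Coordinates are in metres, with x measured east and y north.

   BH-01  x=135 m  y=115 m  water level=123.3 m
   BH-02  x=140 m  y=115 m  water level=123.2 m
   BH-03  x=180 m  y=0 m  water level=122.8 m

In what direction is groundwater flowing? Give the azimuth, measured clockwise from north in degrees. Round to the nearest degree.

Differences from BH-01: to BH-02 (Δx, Δy, Δh) = (5, 0, -0.1); to BH-03 = (45, -115, -0.5).
Determinant of the coordinate differences = 5·(-115) − 45·0 = -575.
∂h/∂x = [(-0.1)·(-115) − (-0.5)·0] / -575 = -0.02000
∂h/∂y = [5·(-0.5) − 45·(-0.1)] / -575 = -0.003478
Flow direction (−∇h) has components (+0.02000 E, +0.003478 N).
Azimuth = atan2(E, N) = atan2(+0.02000, +0.003478) = 80.1° ≈ 080°.

080°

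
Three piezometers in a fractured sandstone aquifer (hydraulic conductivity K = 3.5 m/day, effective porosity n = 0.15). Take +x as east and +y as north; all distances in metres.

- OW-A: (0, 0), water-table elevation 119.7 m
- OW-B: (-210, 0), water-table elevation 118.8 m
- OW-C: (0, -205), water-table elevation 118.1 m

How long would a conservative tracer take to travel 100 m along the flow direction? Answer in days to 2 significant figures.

∂h/∂x = (118.8 − 119.7) / (-210 − 0) = +0.004286
∂h/∂y = (118.1 − 119.7) / (-205 − 0) = +0.007805
|∇h| = √(0.004286² + 0.007805²) = 0.008904
Seepage velocity v = K·i/n = 3.5 × 0.008904 / 0.15 = 0.2078 m/day.
t = 100 / 0.2078 = 481.2 days.

480 days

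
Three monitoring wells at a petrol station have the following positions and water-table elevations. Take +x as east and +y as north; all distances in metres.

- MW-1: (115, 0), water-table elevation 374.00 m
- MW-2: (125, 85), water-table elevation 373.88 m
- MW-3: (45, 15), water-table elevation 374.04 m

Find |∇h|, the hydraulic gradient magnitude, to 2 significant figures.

With h = a·x + b·y + c and MW-1 as origin, the differences give:
  10·a + 85·b = -0.12
  (-70)·a + 15·b = +0.04
Eliminate b (×15 and ×85, subtract): 6100·a = -5.200 → a = ∂h/∂x = -0.0008525
Back-substitute: b = ∂h/∂y = -0.001311.
|∇h| = √(-0.0008525² + -0.001311²) = 0.001564

0.0016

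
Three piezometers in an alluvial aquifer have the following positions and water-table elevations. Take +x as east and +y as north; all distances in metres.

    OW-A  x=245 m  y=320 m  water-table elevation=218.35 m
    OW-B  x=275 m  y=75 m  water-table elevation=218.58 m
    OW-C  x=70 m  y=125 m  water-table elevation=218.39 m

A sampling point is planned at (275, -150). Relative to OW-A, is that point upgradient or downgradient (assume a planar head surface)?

upgradient

Differences from OW-A: to OW-B (Δx, Δy, Δh) = (30, -245, +0.23); to OW-C = (-175, -195, +0.04).
Determinant of the coordinate differences = 30·(-195) − (-175)·(-245) = -48725.
∂h/∂x = [(+0.23)·(-195) − (+0.04)·(-245)] / -48725 = +0.0007193
∂h/∂y = [30·(+0.04) − (-175)·(+0.23)] / -48725 = -0.0008507
Head at (275, -150) = 218.35 + (+0.0007193)·(30) + (-0.0008507)·(-470) = 218.77 m.
That is higher than the 218.35 m at OW-A, so the point is upgradient.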